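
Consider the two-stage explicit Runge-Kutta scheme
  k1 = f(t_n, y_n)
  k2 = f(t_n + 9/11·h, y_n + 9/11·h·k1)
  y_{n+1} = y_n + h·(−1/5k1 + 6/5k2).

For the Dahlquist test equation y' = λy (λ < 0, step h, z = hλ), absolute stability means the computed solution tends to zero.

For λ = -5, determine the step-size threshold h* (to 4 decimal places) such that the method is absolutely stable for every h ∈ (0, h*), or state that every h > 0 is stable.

(-1.0185,0); λ=-5 ⇒ h* = (55/54)/5 = 0.2037.

On y'=λy, z=hλ:
  k1=λy_n ⇒ h·k1=z·y_n;  k2=λ(1+9/11z)y_n ⇒ h·k2=z(1+9/11z)y_n
  y_{n+1}/y_n = 1 − 1/5z + 6/5z(1+9/11z) = 1 + z + 54/55z²
  so R(z) = 1 + z + 54/55z².

Find x<0 with |R(x)|<1.
x=-1.43: |R|=1.5777
R=1: x+54/55x²=0 ⇒ x=−55/54=-1.0185; min R=1−1/(4·54/55)=0.7454>−1
Confirm numerically:
  x=-0.967: |R|=0.95109 <1
  x=-0.885: |R|=0.88398 <1
  x=-0.638: |R|=0.76164 <1
  x=-0.602: |R|=0.75381 <1
  x=-1.465: |R|=1.64220 >1
  x=-1.360: |R|=1.45597 >1
Interval (-1.0185, 0).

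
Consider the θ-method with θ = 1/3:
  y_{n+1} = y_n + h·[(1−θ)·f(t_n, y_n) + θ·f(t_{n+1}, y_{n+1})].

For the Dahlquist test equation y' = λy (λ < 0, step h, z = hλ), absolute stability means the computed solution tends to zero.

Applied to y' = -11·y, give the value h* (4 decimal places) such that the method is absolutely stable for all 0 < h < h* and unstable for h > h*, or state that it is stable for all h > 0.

(-6.0000,0); λ=-11 ⇒ h* = (6)/11 = 0.5455.

Set f=λy, z=hλ:
  y_{n+1} = y_n + z·[2/3·y_n + 1/3·y_{n+1}] ⇒ (1 − 1/3z)y_{n+1} = (1 + 2/3z)y_n
  so R(z) = (1 + 2/3z)/(1 − 1/3z).

Find x<0 with |R(x)|<1.
x=-0.92: |R|=0.2959
R=−1: 1+2/3x = −1+1/3x ⇒ -1/3x=2 ⇒ x=2/(-1/3)=-6.0000
Confirm numerically:
  x=-5.846: |R|=0.98259 <1
  x=-3.511: |R|=0.61772 <1
  x=-2.473: |R|=0.35556 <1
  x=-6.231: |R|=1.02502 >1
  x=-6.144: |R|=1.01575 >1
  x=-6.086: |R|=1.00947 >1
So |R|<1 on (-6.0000, 0).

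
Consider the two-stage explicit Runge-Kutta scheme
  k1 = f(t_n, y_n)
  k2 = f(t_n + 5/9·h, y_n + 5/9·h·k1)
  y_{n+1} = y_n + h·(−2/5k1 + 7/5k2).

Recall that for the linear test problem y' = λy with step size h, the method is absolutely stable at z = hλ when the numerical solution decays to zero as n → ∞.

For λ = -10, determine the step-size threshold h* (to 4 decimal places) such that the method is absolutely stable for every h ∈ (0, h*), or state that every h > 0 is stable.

Set f=λy, z=hλ:
  k1=λy_n ⇒ h·k1=z·y_n;  k2=λ(1+5/9z)y_n ⇒ h·k2=z(1+5/9z)y_n
  y_{n+1}/y_n = 1 − 2/5z + 7/5z(1+5/9z) = 1 + z + 7/9z²
  R(z) = 1 + z + 7/9z².

Solve |R(x)|<1 on ℝ⁻.
x=-1.41: |R|=1.1363
R=1: x+7/9x²=0 ⇒ x=−9/7=-1.2857; min R=1−1/(4·7/9)=0.6786>−1
Confirm numerically:
  x=-1.056: |R|=0.81133 <1
  x=-0.996: |R|=0.77557 <1
  x=-0.800: |R|=0.69778 <1
  x=-0.688: |R|=0.68016 <1
  x=-1.881: |R|=1.87090 >1
  x=-1.308: |R|=1.02267 >1
So |R|<1 on (-1.2857, 0).

(-1.2857,0); λ=-10 ⇒ h* = (9/7)/10 = 0.1286.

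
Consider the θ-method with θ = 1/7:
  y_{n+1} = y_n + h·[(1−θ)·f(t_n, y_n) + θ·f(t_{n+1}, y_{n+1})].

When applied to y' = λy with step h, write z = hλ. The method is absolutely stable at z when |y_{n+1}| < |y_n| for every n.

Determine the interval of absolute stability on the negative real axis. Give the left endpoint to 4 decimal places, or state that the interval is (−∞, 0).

z∈(-2.8000,0).

On y'=λy, z=hλ:
  y_{n+1} = y_n + z·[6/7·y_n + 1/7·y_{n+1}] ⇒ (1 − 1/7z)y_{n+1} = (1 + 6/7z)y_n
  so R(z) = (1 + 6/7z)/(1 − 1/7z).

Boundary: |R(x)|=1, x<0.
x=-1.62: |R|=0.3155
R=−1: 1+6/7x = −1+1/7x ⇒ -5/7x=2 ⇒ x=2/(-5/7)=-2.8000
Confirm numerically:
  x=-2.487: |R|=0.83504 <1
  x=-2.296: |R|=0.72892 <1
  x=-2.213: |R|=0.68143 <1
  x=-1.845: |R|=0.46015 <1
  x=-3.324: |R|=1.25378 >1
  x=-2.973: |R|=1.08673 >1
  x=-2.848: |R|=1.02437 >1
Interval (-2.8000, 0).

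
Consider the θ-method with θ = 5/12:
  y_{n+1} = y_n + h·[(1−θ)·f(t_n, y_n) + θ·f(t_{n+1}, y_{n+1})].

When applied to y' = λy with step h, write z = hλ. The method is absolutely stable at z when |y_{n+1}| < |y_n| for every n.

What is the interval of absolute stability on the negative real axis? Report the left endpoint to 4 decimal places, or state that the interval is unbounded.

z∈(-12.0000,0).

With y'=λy (z=hλ):
  y_{n+1} = y_n + z·[7/12·y_n + 5/12·y_{n+1}] ⇒ (1 − 5/12z)y_{n+1} = (1 + 7/12z)y_n
  Hence R(z) = (1 + 7/12z)/(1 − 5/12z).

Boundary: |R(x)|=1, x<0.
x=-1.07: |R|=0.2599
R=−1: 1+7/12x = −1+5/12x ⇒ -1/6x=2 ⇒ x=2/(-1/6)=-12.0000
Confirm numerically:
  x=-11.546: |R|=0.98698 <1
  x=-10.031: |R|=0.93664 <1
  x=-9.621: |R|=0.92084 <1
  x=-12.598: |R|=1.01595 >1
  x=-12.447: |R|=1.01204 >1
  x=-12.361: |R|=1.00978 >1
So |R|<1 on (-12.0000, 0).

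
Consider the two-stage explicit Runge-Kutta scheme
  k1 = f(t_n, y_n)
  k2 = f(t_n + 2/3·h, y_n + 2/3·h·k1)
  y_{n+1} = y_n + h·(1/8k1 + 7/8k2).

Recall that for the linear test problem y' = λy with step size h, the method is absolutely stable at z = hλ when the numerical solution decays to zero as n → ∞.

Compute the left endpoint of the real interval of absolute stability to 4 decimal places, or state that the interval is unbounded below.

z* = -1.7143.

Test eqn y'=λy, z=hλ:
  k1=λy_n ⇒ h·k1=z·y_n;  k2=λ(1+2/3z)y_n ⇒ h·k2=z(1+2/3z)y_n
  y_{n+1}/y_n = 1 + 1/8z + 7/8z(1+2/3z) = 1 + z + 7/12z²
  Hence R(z) = 1 + z + 7/12z².

Need |R(x)|<1, x<0.
x=-0.39: |R|=0.6987
R=1: x+7/12x²=0 ⇒ x=−12/7=-1.7143; min R=1−1/(4·7/12)=0.5714>−1
Confirm numerically:
  x=-1.550: |R|=0.85146 <1
  x=-0.944: |R|=0.57583 <1
  x=-0.875: |R|=0.57161 <1
  x=-1.939: |R|=1.25417 >1
  x=-1.849: |R|=1.14530 >1
Interval (-1.7143, 0).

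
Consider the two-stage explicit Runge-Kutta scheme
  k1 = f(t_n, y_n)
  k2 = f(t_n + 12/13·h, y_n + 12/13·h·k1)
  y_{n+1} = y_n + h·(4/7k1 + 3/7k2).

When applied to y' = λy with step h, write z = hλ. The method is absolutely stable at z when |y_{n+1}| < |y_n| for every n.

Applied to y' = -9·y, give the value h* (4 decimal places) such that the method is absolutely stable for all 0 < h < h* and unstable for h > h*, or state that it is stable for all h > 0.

Set f=λy, z=hλ:
  k1=λy_n ⇒ h·k1=z·y_n;  k2=λ(1+12/13z)y_n ⇒ h·k2=z(1+12/13z)y_n
  y_{n+1}/y_n = 1 + 4/7z + 3/7z(1+12/13z) = 1 + z + 36/91z²
  Hence R(z) = 1 + z + 36/91z².

Boundary: |R(x)|=1, x<0.
x=-0.44: |R|=0.6366
R=1: x+36/91x²=0 ⇒ x=−91/36=-2.5278; min R=1−1/(4·36/91)=0.3681>−1
Confirm numerically:
  x=-2.483: |R|=0.95602 <1
  x=-2.183: |R|=0.70225 <1
  x=-1.447: |R|=0.38132 <1
  x=-1.017: |R|=0.39217 <1
  x=-3.105: |R|=1.70903 >1
  x=-2.931: |R|=1.46754 >1
  x=-2.865: |R|=1.38221 >1
Interval (-2.5278, 0).

(-2.5278,0); λ=-9 ⇒ h* = (91/36)/9 = 0.2809.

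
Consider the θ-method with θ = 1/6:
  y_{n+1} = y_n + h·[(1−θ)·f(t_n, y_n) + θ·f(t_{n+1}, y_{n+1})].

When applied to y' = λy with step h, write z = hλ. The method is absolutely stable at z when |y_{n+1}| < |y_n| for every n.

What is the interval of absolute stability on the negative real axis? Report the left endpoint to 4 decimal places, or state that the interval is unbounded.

Set f=λy, z=hλ:
  y_{n+1} = y_n + z·[5/6·y_n + 1/6·y_{n+1}] ⇒ (1 − 1/6z)y_{n+1} = (1 + 5/6z)y_n
  R(z) = (1 + 5/6z)/(1 − 1/6z).

Boundary: |R(x)|=1, x<0.
x=-0.88: |R|=0.2326
R=−1: 1+5/6x = −1+1/6x ⇒ -2/3x=2 ⇒ x=2/(-2/3)=-3.0000
Confirm numerically:
  x=-2.898: |R|=0.95415 <1
  x=-2.727: |R|=0.87487 <1
  x=-2.510: |R|=0.76968 <1
  x=-3.565: |R|=1.23628 >1
  x=-3.546: |R|=1.22879 >1
  x=-3.079: |R|=1.03481 >1
So |R|<1 on (-3.0000, 0).

z∈(-3.0000,0).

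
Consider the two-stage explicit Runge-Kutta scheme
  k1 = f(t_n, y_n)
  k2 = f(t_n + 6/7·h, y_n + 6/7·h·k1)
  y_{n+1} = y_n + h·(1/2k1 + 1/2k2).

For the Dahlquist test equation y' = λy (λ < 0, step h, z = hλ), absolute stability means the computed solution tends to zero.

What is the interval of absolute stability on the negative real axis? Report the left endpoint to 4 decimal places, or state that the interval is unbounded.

With y'=λy (z=hλ):
  k1=λy_n ⇒ h·k1=z·y_n;  k2=λ(1+6/7z)y_n ⇒ h·k2=z(1+6/7z)y_n
  y_{n+1}/y_n = 1 + 1/2z + 1/2z(1+6/7z) = 1 + z + 3/7z²
  Hence R(z) = 1 + z + 3/7z².

Solve |R(x)|<1 on ℝ⁻.
x=-0.84: |R|=0.4624
R=1: x+3/7x²=0 ⇒ x=−7/3=-2.3333; min R=1−1/(4·3/7)=0.4167>−1
Confirm numerically:
  x=-1.998: |R|=0.71286 <1
  x=-1.774: |R|=0.57475 <1
  x=-1.577: |R|=0.48883 <1
  x=-2.822: |R|=1.59101 >1
  x=-2.658: |R|=1.36984 >1
Interval (-2.3333, 0).

(-2.3333, 0).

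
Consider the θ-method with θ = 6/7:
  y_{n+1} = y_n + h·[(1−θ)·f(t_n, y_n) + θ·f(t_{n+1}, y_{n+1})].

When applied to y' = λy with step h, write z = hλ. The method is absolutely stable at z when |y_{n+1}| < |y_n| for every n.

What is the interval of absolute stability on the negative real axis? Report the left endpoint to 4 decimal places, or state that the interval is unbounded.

unbounded; (−∞, 0).

With y'=λy (z=hλ):
  y_{n+1} = y_n + z·[1/7·y_n + 6/7·y_{n+1}] ⇒ (1 − 6/7z)y_{n+1} = (1 + 1/7z)y_n
  R(z) = (1 + 1/7z)/(1 − 6/7z).

Find x<0 with |R(x)|<1.
x=-1.27: |R|=0.3919
x=-2: |R|=0.2632
x=-10: |R|=0.0448
x=-100: |R|=0.1532
θ=6/7≥1/2 ⇒ |1+1/7x|<|1−6/7x| ∀x<0 ⇒ unbounded interval.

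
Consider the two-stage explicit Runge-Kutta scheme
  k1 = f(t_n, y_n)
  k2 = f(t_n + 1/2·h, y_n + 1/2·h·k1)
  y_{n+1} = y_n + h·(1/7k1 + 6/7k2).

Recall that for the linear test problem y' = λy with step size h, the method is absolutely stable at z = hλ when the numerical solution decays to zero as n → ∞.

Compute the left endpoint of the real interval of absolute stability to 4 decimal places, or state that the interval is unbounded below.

With y'=λy (z=hλ):
  k1=λy_n ⇒ h·k1=z·y_n;  k2=λ(1+1/2z)y_n ⇒ h·k2=z(1+1/2z)y_n
  y_{n+1}/y_n = 1 + 1/7z + 6/7z(1+1/2z) = 1 + z + 3/7z²
  Hence R(z) = 1 + z + 3/7z².

Boundary: |R(x)|=1, x<0.
x=-1.47: |R|=0.4561
R=1: x+3/7x²=0 ⇒ x=−7/3=-2.3333; min R=1−1/(4·3/7)=0.4167>−1
Confirm numerically:
  x=-2.310: |R|=0.97690 <1
  x=-2.153: |R|=0.83360 <1
  x=-1.719: |R|=0.54741 <1
  x=-2.815: |R|=1.58110 >1
  x=-2.569: |R|=1.25947 >1
  x=-2.437: |R|=1.10827 >1
Interval (-2.3333, 0).

z* = -2.3333.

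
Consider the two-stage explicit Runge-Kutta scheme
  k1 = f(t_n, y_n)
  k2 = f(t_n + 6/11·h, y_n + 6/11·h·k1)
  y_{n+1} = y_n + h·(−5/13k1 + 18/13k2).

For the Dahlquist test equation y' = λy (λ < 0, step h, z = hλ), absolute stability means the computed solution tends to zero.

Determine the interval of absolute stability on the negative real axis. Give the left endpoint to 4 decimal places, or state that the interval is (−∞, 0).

With y'=λy (z=hλ):
  k1=λy_n ⇒ h·k1=z·y_n;  k2=λ(1+6/11z)y_n ⇒ h·k2=z(1+6/11z)y_n
  y_{n+1}/y_n = 1 − 5/13z + 18/13z(1+6/11z) = 1 + z + 108/143z²
  R(z) = 1 + z + 108/143z².

Need |R(x)|<1, x<0.
x=-0.87: |R|=0.7016
R=1: x+108/143x²=0 ⇒ x=−143/108=-1.3241; min R=1−1/(4·108/143)=0.6690>−1
Confirm numerically:
  x=-0.941: |R|=0.72775 <1
  x=-0.924: |R|=0.72081 <1
  x=-0.771: |R|=0.67795 <1
  x=-1.742: |R|=1.54984 >1
  x=-1.617: |R|=1.35773 >1
  x=-1.482: |R|=1.17676 >1
So |R|<1 on (-1.3241, 0).

z∈(-1.3241,0).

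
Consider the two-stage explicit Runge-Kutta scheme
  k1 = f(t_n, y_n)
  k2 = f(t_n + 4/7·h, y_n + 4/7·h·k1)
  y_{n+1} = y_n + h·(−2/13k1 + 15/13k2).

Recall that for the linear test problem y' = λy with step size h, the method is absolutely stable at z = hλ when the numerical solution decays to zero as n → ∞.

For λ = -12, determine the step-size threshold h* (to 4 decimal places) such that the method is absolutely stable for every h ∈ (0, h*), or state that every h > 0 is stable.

(-1.5167,0); λ=-12 ⇒ h* = (91/60)/12 = 0.1264.

On y'=λy, z=hλ:
  k1=λy_n ⇒ h·k1=z·y_n;  k2=λ(1+4/7z)y_n ⇒ h·k2=z(1+4/7z)y_n
  y_{n+1}/y_n = 1 − 2/13z + 15/13z(1+4/7z) = 1 + z + 60/91z²
  Hence R(z) = 1 + z + 60/91z².

Solve |R(x)|<1 on ℝ⁻.
x=-1.33: |R|=0.8363
R=1: x+60/91x²=0 ⇒ x=−91/60=-1.5167; min R=1−1/(4·60/91)=0.6208>−1
Confirm numerically:
  x=-1.465: |R|=0.95009 <1
  x=-1.263: |R|=0.78876 <1
  x=-0.901: |R|=0.63425 <1
  x=-2.080: |R|=1.77257 >1
  x=-1.936: |R|=1.53527 >1
So |R|<1 on (-1.5167, 0).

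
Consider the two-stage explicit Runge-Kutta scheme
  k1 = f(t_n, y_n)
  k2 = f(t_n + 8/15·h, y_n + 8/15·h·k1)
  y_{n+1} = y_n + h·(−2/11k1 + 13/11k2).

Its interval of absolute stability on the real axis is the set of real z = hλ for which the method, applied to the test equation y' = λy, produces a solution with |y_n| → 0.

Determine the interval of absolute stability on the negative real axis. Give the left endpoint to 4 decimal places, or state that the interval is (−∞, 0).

z∈(-1.5865,0).

Test eqn y'=λy, z=hλ:
  k1=λy_n ⇒ h·k1=z·y_n;  k2=λ(1+8/15z)y_n ⇒ h·k2=z(1+8/15z)y_n
  y_{n+1}/y_n = 1 − 2/11z + 13/11z(1+8/15z) = 1 + z + 104/165z²
  ⇒ R(z) = 1 + z + 104/165z².

Need |R(x)|<1, x<0.
x=-0.63: |R|=0.6202
R=1: x+104/165x²=0 ⇒ x=−165/104=-1.5865; min R=1−1/(4·104/165)=0.6034>−1
Confirm numerically:
  x=-1.239: |R|=0.72859 <1
  x=-1.214: |R|=0.71494 <1
  x=-0.868: |R|=0.60689 <1
  x=-1.936: |R|=1.42644 >1
  x=-1.844: |R|=1.29924 >1
  x=-1.788: |R|=1.22704 >1
Stable set (-1.5865, 0).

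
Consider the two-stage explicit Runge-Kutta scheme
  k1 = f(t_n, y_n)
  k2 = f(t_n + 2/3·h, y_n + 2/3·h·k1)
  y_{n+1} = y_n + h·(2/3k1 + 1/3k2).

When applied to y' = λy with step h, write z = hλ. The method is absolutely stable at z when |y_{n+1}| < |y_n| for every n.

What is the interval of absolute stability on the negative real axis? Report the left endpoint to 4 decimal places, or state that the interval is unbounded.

z∈(-4.5000,0).

Test eqn y'=λy, z=hλ:
  k1=λy_n ⇒ h·k1=z·y_n;  k2=λ(1+2/3z)y_n ⇒ h·k2=z(1+2/3z)y_n
  y_{n+1}/y_n = 1 + 2/3z + 1/3z(1+2/3z) = 1 + z + 2/9z²
  R(z) = 1 + z + 2/9z².

Find x<0 with |R(x)|<1.
x=-1.22: |R|=0.1108
R=1: x+2/9x²=0 ⇒ x=−9/2=-4.5000; min R=1−1/(4·2/9)=-0.1250>−1
Confirm numerically:
  x=-4.301: |R|=0.80980 <1
  x=-3.495: |R|=0.21945 <1
  x=-2.116: |R|=0.12101 <1
  x=-1.808: |R|=0.08159 <1
  x=-5.098: |R|=1.67747 >1
  x=-4.554: |R|=1.05465 >1
Interval (-4.5000, 0).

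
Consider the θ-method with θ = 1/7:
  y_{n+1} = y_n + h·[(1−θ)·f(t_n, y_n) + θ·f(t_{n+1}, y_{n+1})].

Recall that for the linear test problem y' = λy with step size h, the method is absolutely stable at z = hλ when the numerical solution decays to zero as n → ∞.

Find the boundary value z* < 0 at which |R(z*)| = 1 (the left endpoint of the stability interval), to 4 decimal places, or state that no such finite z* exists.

z* = -2.8000.

Set f=λy, z=hλ:
  y_{n+1} = y_n + z·[6/7·y_n + 1/7·y_{n+1}] ⇒ (1 − 1/7z)y_{n+1} = (1 + 6/7z)y_n
  ⇒ R(z) = (1 + 6/7z)/(1 − 1/7z).

Need |R(x)|<1, x<0.
x=-1.22: |R|=0.0389
R=−1: 1+6/7x = −1+1/7x ⇒ -5/7x=2 ⇒ x=2/(-5/7)=-2.8000
Confirm numerically:
  x=-2.749: |R|=0.97384 <1
  x=-2.566: |R|=0.87769 <1
  x=-2.522: |R|=0.85402 <1
  x=-3.275: |R|=1.23114 >1
  x=-3.015: |R|=1.10734 >1
Interval (-2.8000, 0).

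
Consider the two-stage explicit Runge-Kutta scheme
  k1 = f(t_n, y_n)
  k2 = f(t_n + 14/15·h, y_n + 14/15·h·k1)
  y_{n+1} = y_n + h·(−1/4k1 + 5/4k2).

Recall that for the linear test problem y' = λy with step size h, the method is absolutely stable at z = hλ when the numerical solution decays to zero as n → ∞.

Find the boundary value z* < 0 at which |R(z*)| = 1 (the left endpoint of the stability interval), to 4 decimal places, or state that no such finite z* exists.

left endpoint -0.8571.

Test eqn y'=λy, z=hλ:
  k1=λy_n ⇒ h·k1=z·y_n;  k2=λ(1+14/15z)y_n ⇒ h·k2=z(1+14/15z)y_n
  y_{n+1}/y_n = 1 − 1/4z + 5/4z(1+14/15z) = 1 + z + 7/6z²
  R(z) = 1 + z + 7/6z².

Need |R(x)|<1, x<0.
x=-1.22: |R|=1.5165
R=1: x+7/6x²=0 ⇒ x=−6/7=-0.8571; min R=1−1/(4·7/6)=0.7857>−1
Confirm numerically:
  x=-0.763: |R|=0.91620 <1
  x=-0.495: |R|=0.79086 <1
  x=-0.445: |R|=0.78603 <1
  x=-1.168: |R|=1.42359 >1
  x=-0.922: |R|=1.06976 >1
So |R|<1 on (-0.8571, 0).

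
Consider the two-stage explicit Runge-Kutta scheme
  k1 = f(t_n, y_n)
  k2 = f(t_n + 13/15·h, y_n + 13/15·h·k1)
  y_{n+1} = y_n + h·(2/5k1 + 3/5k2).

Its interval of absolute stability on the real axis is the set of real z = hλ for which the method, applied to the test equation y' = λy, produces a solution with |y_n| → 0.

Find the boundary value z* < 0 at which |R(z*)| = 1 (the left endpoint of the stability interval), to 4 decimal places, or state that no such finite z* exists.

Set f=λy, z=hλ:
  k1=λy_n ⇒ h·k1=z·y_n;  k2=λ(1+13/15z)y_n ⇒ h·k2=z(1+13/15z)y_n
  y_{n+1}/y_n = 1 + 2/5z + 3/5z(1+13/15z) = 1 + z + 13/25z²
  Hence R(z) = 1 + z + 13/25z².

Solve |R(x)|<1 on ℝ⁻.
x=-1.77: |R|=0.8591
R=1: x+13/25x²=0 ⇒ x=−25/13=-1.9231; min R=1−1/(4·13/25)=0.5192>−1
Confirm numerically:
  x=-1.784: |R|=0.87098 <1
  x=-1.304: |R|=0.58022 <1
  x=-1.213: |R|=0.55211 <1
  x=-2.514: |R|=1.77250 >1
  x=-2.207: |R|=1.32584 >1
  x=-1.979: |R|=1.05755 >1
Interval (-1.9231, 0).

left endpoint -1.9231.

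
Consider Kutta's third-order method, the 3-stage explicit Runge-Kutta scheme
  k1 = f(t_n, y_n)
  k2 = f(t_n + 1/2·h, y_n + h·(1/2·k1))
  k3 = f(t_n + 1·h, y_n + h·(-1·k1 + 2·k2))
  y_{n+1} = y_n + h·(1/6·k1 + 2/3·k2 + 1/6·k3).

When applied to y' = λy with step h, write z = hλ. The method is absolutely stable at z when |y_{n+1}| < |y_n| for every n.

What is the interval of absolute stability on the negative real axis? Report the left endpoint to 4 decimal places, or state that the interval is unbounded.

With y'=λy (z=hλ):
  order 3, 3-stage ⇒ R(z)=1+z+z^2/2+z^3/6
  (e.g. R(-1.06)=0.30330, |R|=0.30330)

Boundary: |R(x)|=1, x<0.
x=-1.06: |R|=0.3033
|R(-2.84)|=1.6249 |R(-2.37)|=0.7802 |R(-1.07)|=0.2983
Bisect:
  x_lo=-2.9276 |R|=1.8241  x_hi=-0.2410 |R|=0.7857
  mid=-1.58427 |R|=0.00796 →hi
  mid=-2.25591 |R|=0.62479 →hi
  mid=-2.59173 |R|=1.13468 →lo
  mid=-2.42382 |R|=0.85966 →hi
  mid=-2.50778 |R|=0.99185 →hi
  mid=-2.54976 |R|=1.06190 →lo
  mid=-2.52877 |R|=1.02654 →lo
  mid=-2.51827 |R|=1.00911 →lo
  mid=-2.51303 |R|=1.00046 →lo
  ...
  [-2.51286,-2.51270] ⇒ x*=-2.5127
So |R|<1 on (-2.5127, 0).

z∈(-2.5127,0).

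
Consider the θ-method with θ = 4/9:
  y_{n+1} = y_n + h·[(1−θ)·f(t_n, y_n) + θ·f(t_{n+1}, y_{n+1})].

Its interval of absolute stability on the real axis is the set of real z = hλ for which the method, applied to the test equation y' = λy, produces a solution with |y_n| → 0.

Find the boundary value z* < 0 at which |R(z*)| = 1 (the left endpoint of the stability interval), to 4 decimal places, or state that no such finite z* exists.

left endpoint -18.0000.

Set f=λy, z=hλ:
  y_{n+1} = y_n + z·[5/9·y_n + 4/9·y_{n+1}] ⇒ (1 − 4/9z)y_{n+1} = (1 + 5/9z)y_n
  Hence R(z) = (1 + 5/9z)/(1 − 4/9z).

Find x<0 with |R(x)|<1.
x=-1.74: |R|=0.0188
R=−1: 1+5/9x = −1+4/9x ⇒ -1/9x=2 ⇒ x=2/(-1/9)=-18.0000
Confirm numerically:
  x=-17.614: |R|=0.99514 <1
  x=-9.902: |R|=0.83340 <1
  x=-7.892: |R|=0.75084 <1
  x=-7.672: |R|=0.73977 <1
  x=-18.470: |R|=1.00567 >1
  x=-18.196: |R|=1.00240 >1
Interval (-18.0000, 0).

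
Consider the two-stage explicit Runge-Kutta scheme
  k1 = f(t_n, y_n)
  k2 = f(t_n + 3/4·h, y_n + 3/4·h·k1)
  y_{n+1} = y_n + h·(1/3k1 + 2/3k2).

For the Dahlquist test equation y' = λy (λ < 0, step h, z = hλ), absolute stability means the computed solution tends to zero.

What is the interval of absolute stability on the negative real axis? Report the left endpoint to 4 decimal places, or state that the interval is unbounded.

z∈(-2.0000,0).

With y'=λy (z=hλ):
  k1=λy_n ⇒ h·k1=z·y_n;  k2=λ(1+3/4z)y_n ⇒ h·k2=z(1+3/4z)y_n
  y_{n+1}/y_n = 1 + 1/3z + 2/3z(1+3/4z) = 1 + z + 1/2z²
  ⇒ R(z) = 1 + z + 1/2z².

Boundary: |R(x)|=1, x<0.
x=-0.56: |R|=0.5968
R=1: x+1/2x²=0 ⇒ x=−2=-2.0000; min R=1−1/(4·1/2)=0.5000>−1
Confirm numerically:
  x=-1.904: |R|=0.90861 <1
  x=-1.250: |R|=0.53125 <1
  x=-1.021: |R|=0.50022 <1
  x=-0.952: |R|=0.50115 <1
  x=-2.483: |R|=1.59964 >1
  x=-2.136: |R|=1.14525 >1
So |R|<1 on (-2.0000, 0).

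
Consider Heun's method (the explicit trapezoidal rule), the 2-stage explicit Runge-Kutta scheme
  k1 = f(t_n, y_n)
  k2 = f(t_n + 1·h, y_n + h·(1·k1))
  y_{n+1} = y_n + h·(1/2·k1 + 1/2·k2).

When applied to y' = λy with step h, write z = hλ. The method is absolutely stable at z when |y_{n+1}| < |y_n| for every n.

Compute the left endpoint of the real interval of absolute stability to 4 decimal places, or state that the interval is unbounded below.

On y'=λy, z=hλ:
  order 2, 2-stage ⇒ R(z)=1+z+z^2/2
  (e.g. R(-0.93)=0.50245, |R|=0.50245)

Find x<0 with |R(x)|<1.
x=-0.93: |R|=0.5025
|R(-0.8)|=0.5200 |R(-0.72)|=0.5392 |R(-0.59)|=0.5840
Bisect:
  x_lo=-2.5666 |R|=1.7271  x_hi=-0.3226 |R|=0.7294
  mid=-1.44459 |R|=0.59883 →hi
  mid=-2.00559 |R|=1.00560 →lo
  mid=-1.72509 |R|=0.76288 →hi
  mid=-1.86534 |R|=0.87440 →hi
  mid=-1.93546 |R|=0.93754 →hi
  mid=-1.97052 |R|=0.97096 →hi
  mid=-1.98805 |R|=0.98813 →hi
  ...
  [-2.00011,-1.99997] ⇒ x*=-2.0000
Interval (-2.0000, 0).

left endpoint -2.0000.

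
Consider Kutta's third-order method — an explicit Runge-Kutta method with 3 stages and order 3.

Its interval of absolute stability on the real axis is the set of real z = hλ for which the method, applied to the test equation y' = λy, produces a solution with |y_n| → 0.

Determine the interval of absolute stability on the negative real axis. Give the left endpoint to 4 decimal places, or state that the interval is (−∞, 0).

(-2.5127, 0).

With y'=λy (z=hλ):
  order 3, 3-stage ⇒ R(z)=1+z+z^2/2+z^3/6
  (e.g. R(-1.15)=0.25777, |R|=0.25777)

Solve |R(x)|<1 on ℝ⁻.
x=-1.15: |R|=0.2578
|R(-0.9)|=0.3835 |R(-0.61)|=0.5382 |R(-0.52)|=0.5918
Bisect:
  x_lo=-2.9767 |R|=1.9422  x_hi=-0.0957 |R|=0.9088
  mid=-1.53617 |R|=0.03956 →hi
  mid=-2.25642 |R|=0.62544 →hi
  mid=-2.61655 |R|=1.17901 →lo
  mid=-2.43648 |R|=0.87894 →hi
  mid=-2.52652 |R|=1.02279 →lo
  mid=-2.48150 |R|=0.94936 →hi
  mid=-2.50401 |R|=0.98569 →hi
  mid=-2.51526 |R|=1.00414 →lo
  mid=-2.50964 |R|=0.99489 →hi
  mid=-2.51245 |R|=0.99951 →hi
  ...
  [-2.51280,-2.51263] ⇒ x*=-2.5127
So |R|<1 on (-2.5127, 0).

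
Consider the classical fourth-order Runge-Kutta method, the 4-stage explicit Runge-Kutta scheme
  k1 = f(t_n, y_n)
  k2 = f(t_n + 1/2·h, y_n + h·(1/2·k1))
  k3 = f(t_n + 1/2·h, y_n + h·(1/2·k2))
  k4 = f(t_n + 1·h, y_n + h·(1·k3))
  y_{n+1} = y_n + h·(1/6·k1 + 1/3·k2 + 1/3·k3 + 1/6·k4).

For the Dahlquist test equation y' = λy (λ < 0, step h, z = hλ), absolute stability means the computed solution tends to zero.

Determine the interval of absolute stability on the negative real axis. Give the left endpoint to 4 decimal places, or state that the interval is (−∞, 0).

With y'=λy (z=hλ):
  order 4, 4-stage ⇒ R(z)=1+z+z^2/2+z^3/6+z^4/24
  (e.g. R(-0.76)=0.46954, |R|=0.46954)

Find x<0 with |R(x)|<1.
x=-0.76: |R|=0.4695
|R(-2.84)|=1.0857 |R(-1.55)|=0.2711 |R(-0.93)|=0.3996
Bisect:
  x_lo=-3.3118 |R|=2.1305  x_hi=-0.2865 |R|=0.7509
  mid=-1.79911 |R|=0.28527 →hi
  mid=-2.55544 |R|=0.70526 →hi
  mid=-2.93360 |R|=1.24761 →lo
  mid=-2.74452 |R|=0.94024 →hi
  mid=-2.83906 |R|=1.08413 →lo
  mid=-2.79179 |R|=1.00984 →lo
  mid=-2.76815 |R|=0.97446 →hi
  ...
  [-2.78533,-2.78514] ⇒ x*=-2.7853
Interval (-2.7853, 0).

(-2.7853, 0).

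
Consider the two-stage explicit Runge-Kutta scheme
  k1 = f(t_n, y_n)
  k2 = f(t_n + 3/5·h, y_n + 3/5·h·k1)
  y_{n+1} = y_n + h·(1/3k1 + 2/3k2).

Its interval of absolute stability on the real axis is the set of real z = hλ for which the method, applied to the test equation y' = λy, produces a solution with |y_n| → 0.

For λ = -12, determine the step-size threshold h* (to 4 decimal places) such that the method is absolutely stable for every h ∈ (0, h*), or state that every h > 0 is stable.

With y'=λy (z=hλ):
  k1=λy_n ⇒ h·k1=z·y_n;  k2=λ(1+3/5z)y_n ⇒ h·k2=z(1+3/5z)y_n
  y_{n+1}/y_n = 1 + 1/3z + 2/3z(1+3/5z) = 1 + z + 2/5z²
  so R(z) = 1 + z + 2/5z².

Boundary: |R(x)|=1, x<0.
x=-1.51: |R|=0.4020
R=1: x+2/5x²=0 ⇒ x=−5/2=-2.5000; min R=1−1/(4·2/5)=0.3750>−1
Confirm numerically:
  x=-2.447: |R|=0.94812 <1
  x=-1.574: |R|=0.41699 <1
  x=-1.557: |R|=0.41270 <1
  x=-3.031: |R|=1.64378 >1
  x=-2.756: |R|=1.28221 >1
  x=-2.671: |R|=1.18270 >1
Interval (-2.5000, 0).

(-2.5000,0); λ=-12 ⇒ h* = (5/2)/12 = 0.2083.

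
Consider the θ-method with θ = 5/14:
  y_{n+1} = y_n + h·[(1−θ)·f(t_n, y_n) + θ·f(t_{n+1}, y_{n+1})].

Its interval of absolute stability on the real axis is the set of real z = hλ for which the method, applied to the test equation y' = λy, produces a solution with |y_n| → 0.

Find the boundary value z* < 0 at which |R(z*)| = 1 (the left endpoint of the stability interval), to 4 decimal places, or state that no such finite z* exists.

Set f=λy, z=hλ:
  y_{n+1} = y_n + z·[9/14·y_n + 5/14·y_{n+1}] ⇒ (1 − 5/14z)y_{n+1} = (1 + 9/14z)y_n
  R(z) = (1 + 9/14z)/(1 − 5/14z).

Boundary: |R(x)|=1, x<0.
x=-0.37: |R|=0.6732
R=−1: 1+9/14x = −1+5/14x ⇒ -2/7x=2 ⇒ x=2/(-2/7)=-7.0000
Confirm numerically:
  x=-5.871: |R|=0.89584 <1
  x=-4.968: |R|=0.79073 <1
  x=-4.429: |R|=0.71548 <1
  x=-7.202: |R|=1.01616 >1
  x=-7.042: |R|=1.00341 >1
  x=-7.027: |R|=1.00220 >1
So |R|<1 on (-7.0000, 0).

left endpoint -7.0000.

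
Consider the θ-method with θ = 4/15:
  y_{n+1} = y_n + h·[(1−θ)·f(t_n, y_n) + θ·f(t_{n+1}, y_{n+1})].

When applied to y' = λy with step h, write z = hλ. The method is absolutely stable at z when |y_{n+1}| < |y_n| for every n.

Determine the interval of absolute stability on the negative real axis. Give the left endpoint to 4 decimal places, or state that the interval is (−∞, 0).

(-4.2857, 0).

Test eqn y'=λy, z=hλ:
  y_{n+1} = y_n + z·[11/15·y_n + 4/15·y_{n+1}] ⇒ (1 − 4/15z)y_{n+1} = (1 + 11/15z)y_n
  ⇒ R(z) = (1 + 11/15z)/(1 − 4/15z).

Solve |R(x)|<1 on ℝ⁻.
x=-1.29: |R|=0.0402
R=−1: 1+11/15x = −1+4/15x ⇒ -7/15x=2 ⇒ x=2/(-7/15)=-4.2857
Confirm numerically:
  x=-3.177: |R|=0.71990 <1
  x=-2.999: |R|=0.66636 <1
  x=-2.738: |R|=0.58254 <1
  x=-2.482: |R|=0.49350 <1
  x=-4.870: |R|=1.11862 >1
  x=-4.725: |R|=1.09071 >1
Stable set (-4.2857, 0).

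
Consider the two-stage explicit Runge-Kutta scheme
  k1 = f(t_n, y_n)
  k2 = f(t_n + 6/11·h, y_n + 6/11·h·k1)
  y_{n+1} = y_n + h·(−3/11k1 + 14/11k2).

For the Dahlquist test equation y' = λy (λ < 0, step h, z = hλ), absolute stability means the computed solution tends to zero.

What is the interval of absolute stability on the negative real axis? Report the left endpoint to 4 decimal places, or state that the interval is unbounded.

z∈(-1.4405,0).

Test eqn y'=λy, z=hλ:
  k1=λy_n ⇒ h·k1=z·y_n;  k2=λ(1+6/11z)y_n ⇒ h·k2=z(1+6/11z)y_n
  y_{n+1}/y_n = 1 − 3/11z + 14/11z(1+6/11z) = 1 + z + 84/121z²
  ⇒ R(z) = 1 + z + 84/121z².

Boundary: |R(x)|=1, x<0.
x=-0.79: |R|=0.6433
R=1: x+84/121x²=0 ⇒ x=−121/84=-1.4405; min R=1−1/(4·84/121)=0.6399>−1
Confirm numerically:
  x=-1.390: |R|=0.95129 <1
  x=-1.368: |R|=0.93117 <1
  x=-1.118: |R|=0.74972 <1
  x=-1.919: |R|=1.63749 >1
  x=-1.666: |R|=1.26083 >1
Stable set (-1.4405, 0).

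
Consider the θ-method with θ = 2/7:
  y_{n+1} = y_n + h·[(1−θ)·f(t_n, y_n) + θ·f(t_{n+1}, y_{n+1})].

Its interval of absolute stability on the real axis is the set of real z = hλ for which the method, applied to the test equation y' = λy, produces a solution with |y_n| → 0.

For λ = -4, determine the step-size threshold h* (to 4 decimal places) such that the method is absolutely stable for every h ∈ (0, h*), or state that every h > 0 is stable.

(-4.6667,0); λ=-4 ⇒ h* = (14/3)/4 = 1.1667.

Test eqn y'=λy, z=hλ:
  y_{n+1} = y_n + z·[5/7·y_n + 2/7·y_{n+1}] ⇒ (1 − 2/7z)y_{n+1} = (1 + 5/7z)y_n
  ⇒ R(z) = (1 + 5/7z)/(1 − 2/7z).

Boundary: |R(x)|=1, x<0.
x=-0.82: |R|=0.3356
R=−1: 1+5/7x = −1+2/7x ⇒ -3/7x=2 ⇒ x=2/(-3/7)=-4.6667
Confirm numerically:
  x=-3.164: |R|=0.66176 <1
  x=-2.821: |R|=0.56202 <1
  x=-2.792: |R|=0.55308 <1
  x=-2.520: |R|=0.46512 <1
  x=-5.234: |R|=1.09744 >1
  x=-5.101: |R|=1.07575 >1
  x=-5.083: |R|=1.07276 >1
Stable set (-4.6667, 0).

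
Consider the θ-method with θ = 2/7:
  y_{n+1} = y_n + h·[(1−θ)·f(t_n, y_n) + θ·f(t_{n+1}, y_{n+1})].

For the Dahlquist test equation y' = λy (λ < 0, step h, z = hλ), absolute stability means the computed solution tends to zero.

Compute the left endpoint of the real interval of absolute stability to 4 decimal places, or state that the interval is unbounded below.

With y'=λy (z=hλ):
  y_{n+1} = y_n + z·[5/7·y_n + 2/7·y_{n+1}] ⇒ (1 − 2/7z)y_{n+1} = (1 + 5/7z)y_n
  Hence R(z) = (1 + 5/7z)/(1 − 2/7z).

Boundary: |R(x)|=1, x<0.
x=-1.51: |R|=0.0549
R=−1: 1+5/7x = −1+2/7x ⇒ -3/7x=2 ⇒ x=2/(-3/7)=-4.6667
Confirm numerically:
  x=-3.987: |R|=0.86383 <1
  x=-2.981: |R|=0.60986 <1
  x=-2.705: |R|=0.52579 <1
  x=-2.090: |R|=0.30859 <1
  x=-5.180: |R|=1.08871 >1
  x=-5.165: |R|=1.08627 >1
  x=-5.102: |R|=1.07591 >1
Interval (-4.6667, 0).

left endpoint -4.6667.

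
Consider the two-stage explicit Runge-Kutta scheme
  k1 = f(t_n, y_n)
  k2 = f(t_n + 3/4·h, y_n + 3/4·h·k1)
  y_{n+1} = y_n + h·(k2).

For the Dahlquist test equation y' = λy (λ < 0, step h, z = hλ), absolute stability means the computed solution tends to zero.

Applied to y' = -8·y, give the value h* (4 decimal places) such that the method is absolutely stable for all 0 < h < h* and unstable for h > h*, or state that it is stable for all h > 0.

(-1.3333,0); λ=-8 ⇒ h* = (4/3)/8 = 0.1667.

Test eqn y'=λy, z=hλ:
  k1=λy_n ⇒ h·k1=z·y_n;  k2=λ(1+3/4z)y_n ⇒ h·k2=z(1+3/4z)y_n
  y_{n+1}/y_n = 1 + z(1+3/4z) = 1 + z + 3/4z²
  Hence R(z) = 1 + z + 3/4z².

Boundary: |R(x)|=1, x<0.
x=-1.51: |R|=1.2001
R=1: x+3/4x²=0 ⇒ x=−4/3=-1.3333; min R=1−1/(4·3/4)=0.6667>−1
Confirm numerically:
  x=-1.226: |R|=0.90131 <1
  x=-0.753: |R|=0.67226 <1
  x=-0.659: |R|=0.66671 <1
  x=-1.649: |R|=1.39040 >1
  x=-1.459: |R|=1.13751 >1
  x=-1.411: |R|=1.08219 >1
Stable set (-1.3333, 0).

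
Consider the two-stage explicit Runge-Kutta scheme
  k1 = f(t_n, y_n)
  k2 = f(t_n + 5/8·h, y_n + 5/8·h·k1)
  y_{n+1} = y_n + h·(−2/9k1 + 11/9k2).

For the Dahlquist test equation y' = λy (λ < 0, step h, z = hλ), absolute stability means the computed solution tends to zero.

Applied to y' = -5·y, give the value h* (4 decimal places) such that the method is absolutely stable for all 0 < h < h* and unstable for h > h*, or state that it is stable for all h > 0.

With y'=λy (z=hλ):
  k1=λy_n ⇒ h·k1=z·y_n;  k2=λ(1+5/8z)y_n ⇒ h·k2=z(1+5/8z)y_n
  y_{n+1}/y_n = 1 − 2/9z + 11/9z(1+5/8z) = 1 + z + 55/72z²
  so R(z) = 1 + z + 55/72z².

Boundary: |R(x)|=1, x<0.
x=-0.74: |R|=0.6783
R=1: x+55/72x²=0 ⇒ x=−72/55=-1.3091; min R=1−1/(4·55/72)=0.6727>−1
Confirm numerically:
  x=-1.025: |R|=0.77756 <1
  x=-0.882: |R|=0.71225 <1
  x=-0.870: |R|=0.70819 <1
  x=-1.721: |R|=1.54152 >1
  x=-1.720: |R|=1.53989 >1
  x=-1.513: |R|=1.23567 >1
Stable set (-1.3091, 0).

(-1.3091,0); λ=-5 ⇒ h* = (72/55)/5 = 0.2618.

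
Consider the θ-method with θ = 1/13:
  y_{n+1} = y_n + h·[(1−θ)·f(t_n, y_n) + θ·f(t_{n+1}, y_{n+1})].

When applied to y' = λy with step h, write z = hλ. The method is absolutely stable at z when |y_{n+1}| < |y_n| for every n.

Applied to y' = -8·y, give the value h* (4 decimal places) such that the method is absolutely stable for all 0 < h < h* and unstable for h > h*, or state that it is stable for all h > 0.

(-2.3636,0); λ=-8 ⇒ h* = (26/11)/8 = 0.2955.

With y'=λy (z=hλ):
  y_{n+1} = y_n + z·[12/13·y_n + 1/13·y_{n+1}] ⇒ (1 − 1/13z)y_{n+1} = (1 + 12/13z)y_n
  Hence R(z) = (1 + 12/13z)/(1 − 1/13z).

Find x<0 with |R(x)|<1.
x=-0.44: |R|=0.5744
R=−1: 1+12/13x = −1+1/13x ⇒ -11/13x=2 ⇒ x=2/(-11/13)=-2.3636
Confirm numerically:
  x=-2.307: |R|=0.95930 <1
  x=-1.998: |R|=0.73183 <1
  x=-1.652: |R|=0.46574 <1
  x=-1.643: |R|=0.45865 <1
  x=-2.506: |R|=1.10099 >1
  x=-2.496: |R|=1.09396 >1
  x=-2.411: |R|=1.03381 >1
Interval (-2.3636, 0).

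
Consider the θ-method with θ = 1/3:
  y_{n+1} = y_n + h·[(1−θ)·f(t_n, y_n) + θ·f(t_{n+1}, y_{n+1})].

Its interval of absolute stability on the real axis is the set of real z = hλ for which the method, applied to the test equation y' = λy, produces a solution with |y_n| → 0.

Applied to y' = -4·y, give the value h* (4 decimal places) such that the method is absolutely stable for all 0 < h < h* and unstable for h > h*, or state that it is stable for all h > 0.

(-6.0000,0); λ=-4 ⇒ h* = (6)/4 = 1.5000.

Test eqn y'=λy, z=hλ:
  y_{n+1} = y_n + z·[2/3·y_n + 1/3·y_{n+1}] ⇒ (1 − 1/3z)y_{n+1} = (1 + 2/3z)y_n
  so R(z) = (1 + 2/3z)/(1 − 1/3z).

Solve |R(x)|<1 on ℝ⁻.
x=-0.99: |R|=0.2556
R=−1: 1+2/3x = −1+1/3x ⇒ -1/3x=2 ⇒ x=2/(-1/3)=-6.0000
Confirm numerically:
  x=-4.388: |R|=0.78181 <1
  x=-4.354: |R|=0.77618 <1
  x=-3.429: |R|=0.60009 <1
  x=-2.983: |R|=0.49574 <1
  x=-6.585: |R|=1.06103 >1
  x=-6.288: |R|=1.03101 >1
  x=-6.122: |R|=1.01337 >1
Interval (-6.0000, 0).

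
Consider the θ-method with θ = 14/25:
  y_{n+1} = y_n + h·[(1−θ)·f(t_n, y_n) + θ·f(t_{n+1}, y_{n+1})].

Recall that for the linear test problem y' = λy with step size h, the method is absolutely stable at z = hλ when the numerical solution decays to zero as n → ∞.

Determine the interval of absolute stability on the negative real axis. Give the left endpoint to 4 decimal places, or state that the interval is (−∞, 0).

Test eqn y'=λy, z=hλ:
  y_{n+1} = y_n + z·[11/25·y_n + 14/25·y_{n+1}] ⇒ (1 − 14/25z)y_{n+1} = (1 + 11/25z)y_n
  so R(z) = (1 + 11/25z)/(1 − 14/25z).

Solve |R(x)|<1 on ℝ⁻.
x=-0.31: |R|=0.7359
x=-2: |R|=0.0566
x=-10: |R|=0.5152
x=-100: |R|=0.7544
θ=14/25≥1/2 ⇒ |1+11/25x|<|1−14/25x| ∀x<0 ⇒ unbounded interval.

interval (−∞, 0).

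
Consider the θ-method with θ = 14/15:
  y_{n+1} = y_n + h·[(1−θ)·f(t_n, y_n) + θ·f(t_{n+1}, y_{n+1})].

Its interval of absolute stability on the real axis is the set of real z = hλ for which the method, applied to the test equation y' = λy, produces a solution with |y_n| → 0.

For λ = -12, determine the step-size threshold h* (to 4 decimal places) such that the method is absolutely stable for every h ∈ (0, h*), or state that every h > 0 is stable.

On y'=λy, z=hλ:
  y_{n+1} = y_n + z·[1/15·y_n + 14/15·y_{n+1}] ⇒ (1 − 14/15z)y_{n+1} = (1 + 1/15z)y_n
  ⇒ R(z) = (1 + 1/15z)/(1 − 14/15z).

Need |R(x)|<1, x<0.
x=-1.01: |R|=0.4801
x=-2: |R|=0.3023
x=-10: |R|=0.0323
x=-100: |R|=0.0601
θ=14/15≥1/2 ⇒ |1+1/15x|<|1−14/15x| ∀x<0 ⇒ unbounded interval.

unbounded; (−∞, 0). Any h>0 works for λ=-12.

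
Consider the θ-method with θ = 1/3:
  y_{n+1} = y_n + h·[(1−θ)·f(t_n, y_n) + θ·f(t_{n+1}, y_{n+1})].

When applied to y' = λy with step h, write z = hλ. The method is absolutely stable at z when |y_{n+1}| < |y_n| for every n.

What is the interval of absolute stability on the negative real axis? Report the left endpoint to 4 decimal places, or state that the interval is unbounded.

Set f=λy, z=hλ:
  y_{n+1} = y_n + z·[2/3·y_n + 1/3·y_{n+1}] ⇒ (1 − 1/3z)y_{n+1} = (1 + 2/3z)y_n
  Hence R(z) = (1 + 2/3z)/(1 − 1/3z).

Need |R(x)|<1, x<0.
x=-1.68: |R|=0.0769
R=−1: 1+2/3x = −1+1/3x ⇒ -1/3x=2 ⇒ x=2/(-1/3)=-6.0000
Confirm numerically:
  x=-5.902: |R|=0.98899 <1
  x=-5.739: |R|=0.97013 <1
  x=-3.971: |R|=0.70894 <1
  x=-2.770: |R|=0.44021 <1
  x=-6.565: |R|=1.05907 >1
  x=-6.273: |R|=1.02944 >1
Interval (-6.0000, 0).

z∈(-6.0000,0).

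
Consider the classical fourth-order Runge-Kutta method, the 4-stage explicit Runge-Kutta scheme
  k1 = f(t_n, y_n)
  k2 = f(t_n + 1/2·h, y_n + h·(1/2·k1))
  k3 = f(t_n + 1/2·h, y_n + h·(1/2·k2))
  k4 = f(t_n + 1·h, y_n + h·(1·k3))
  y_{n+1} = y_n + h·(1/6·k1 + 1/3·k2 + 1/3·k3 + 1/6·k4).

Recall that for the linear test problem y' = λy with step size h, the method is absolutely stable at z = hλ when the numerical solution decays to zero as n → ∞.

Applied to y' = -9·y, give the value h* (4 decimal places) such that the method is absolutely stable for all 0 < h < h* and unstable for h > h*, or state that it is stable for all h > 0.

On y'=λy, z=hλ:
  order 4, 4-stage ⇒ R(z)=1+z+z^2/2+z^3/6+z^4/24
  (e.g. R(-1.21)=0.31611, |R|=0.31611)

Need |R(x)|<1, x<0.
x=-1.21: |R|=0.3161
|R(-2.73)|=0.9198 |R(-1.8)|=0.2854 |R(-0.78)|=0.4605
Bisect:
  x_lo=-3.4409 |R|=2.5300  x_hi=-0.1888 |R|=0.8280
  mid=-1.81485 |R|=0.28775 →hi
  mid=-2.62788 |R|=0.78747 →hi
  mid=-3.03439 |R|=1.44527 →lo
  mid=-2.83113 |R|=1.07134 →lo
  mid=-2.72951 |R|=0.91910 →hi
  mid=-2.78032 |R|=0.99253 →hi
  mid=-2.80573 |R|=1.03125 →lo
  mid=-2.79302 |R|=1.01172 →lo
  mid=-2.78667 |R|=1.00208 →lo
  ...
  [-2.78548,-2.78528] ⇒ x*=-2.7853
So |R|<1 on (-2.7853, 0).

(-2.7853,0); λ=-9 ⇒ h* = 0.3095.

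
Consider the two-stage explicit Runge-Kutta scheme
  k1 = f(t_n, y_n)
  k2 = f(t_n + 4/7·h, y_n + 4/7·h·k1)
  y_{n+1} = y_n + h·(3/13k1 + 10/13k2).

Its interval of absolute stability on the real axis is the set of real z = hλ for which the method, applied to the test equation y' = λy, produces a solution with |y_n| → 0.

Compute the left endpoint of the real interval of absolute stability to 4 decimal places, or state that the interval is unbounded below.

z* = -2.2750.

Set f=λy, z=hλ:
  k1=λy_n ⇒ h·k1=z·y_n;  k2=λ(1+4/7z)y_n ⇒ h·k2=z(1+4/7z)y_n
  y_{n+1}/y_n = 1 + 3/13z + 10/13z(1+4/7z) = 1 + z + 40/91z²
  ⇒ R(z) = 1 + z + 40/91z².

Boundary: |R(x)|=1, x<0.
x=-0.85: |R|=0.4676
R=1: x+40/91x²=0 ⇒ x=−91/40=-2.2750; min R=1−1/(4·40/91)=0.4313>−1
Confirm numerically:
  x=-2.180: |R|=0.90897 <1
  x=-1.768: |R|=0.60599 <1
  x=-1.449: |R|=0.47390 <1
  x=-1.305: |R|=0.44358 <1
  x=-2.533: |R|=1.28726 >1
  x=-2.523: |R|=1.27503 >1
  x=-2.392: |R|=1.12302 >1
So |R|<1 on (-2.2750, 0).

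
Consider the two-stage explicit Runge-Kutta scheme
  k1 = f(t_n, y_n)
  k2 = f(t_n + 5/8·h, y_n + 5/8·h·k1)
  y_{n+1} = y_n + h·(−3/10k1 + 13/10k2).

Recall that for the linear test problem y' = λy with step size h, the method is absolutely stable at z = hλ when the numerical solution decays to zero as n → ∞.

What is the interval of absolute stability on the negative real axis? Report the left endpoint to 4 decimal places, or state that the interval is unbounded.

z∈(-1.2308,0).

On y'=λy, z=hλ:
  k1=λy_n ⇒ h·k1=z·y_n;  k2=λ(1+5/8z)y_n ⇒ h·k2=z(1+5/8z)y_n
  y_{n+1}/y_n = 1 − 3/10z + 13/10z(1+5/8z) = 1 + z + 13/16z²
  Hence R(z) = 1 + z + 13/16z².

Boundary: |R(x)|=1, x<0.
x=-0.47: |R|=0.7095
R=1: x+13/16x²=0 ⇒ x=−16/13=-1.2308; min R=1−1/(4·13/16)=0.6923>−1
Confirm numerically:
  x=-1.154: |R|=0.92802 <1
  x=-1.021: |R|=0.82598 <1
  x=-0.993: |R|=0.80816 <1
  x=-0.779: |R|=0.71406 <1
  x=-1.707: |R|=1.66050 >1
  x=-1.473: |R|=1.28990 >1
  x=-1.353: |R|=1.13437 >1
Interval (-1.2308, 0).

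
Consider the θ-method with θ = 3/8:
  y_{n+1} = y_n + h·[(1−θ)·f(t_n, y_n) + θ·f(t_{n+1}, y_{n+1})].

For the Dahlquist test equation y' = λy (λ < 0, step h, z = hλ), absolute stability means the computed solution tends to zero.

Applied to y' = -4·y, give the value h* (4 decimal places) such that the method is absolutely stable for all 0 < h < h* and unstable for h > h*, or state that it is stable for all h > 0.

(-8.0000,0); λ=-4 ⇒ h* = (8)/4 = 2.0000.

With y'=λy (z=hλ):
  y_{n+1} = y_n + z·[5/8·y_n + 3/8·y_{n+1}] ⇒ (1 − 3/8z)y_{n+1} = (1 + 5/8z)y_n
  R(z) = (1 + 5/8z)/(1 − 3/8z).

Solve |R(x)|<1 on ℝ⁻.
x=-0.47: |R|=0.6004
R=−1: 1+5/8x = −1+3/8x ⇒ -1/4x=2 ⇒ x=2/(-1/4)=-8.0000
Confirm numerically:
  x=-7.901: |R|=0.99375 <1
  x=-7.729: |R|=0.98262 <1
  x=-6.088: |R|=0.85440 <1
  x=-8.399: |R|=1.02404 >1
  x=-8.385: |R|=1.02322 >1
  x=-8.270: |R|=1.01646 >1
Interval (-8.0000, 0).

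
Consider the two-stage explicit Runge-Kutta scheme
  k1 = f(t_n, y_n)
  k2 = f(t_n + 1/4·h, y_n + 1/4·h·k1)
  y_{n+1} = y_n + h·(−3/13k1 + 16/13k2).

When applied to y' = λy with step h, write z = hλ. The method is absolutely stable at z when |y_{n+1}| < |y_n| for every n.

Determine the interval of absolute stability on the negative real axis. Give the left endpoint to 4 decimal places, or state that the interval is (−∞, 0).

(-3.2500, 0).

Test eqn y'=λy, z=hλ:
  k1=λy_n ⇒ h·k1=z·y_n;  k2=λ(1+1/4z)y_n ⇒ h·k2=z(1+1/4z)y_n
  y_{n+1}/y_n = 1 − 3/13z + 16/13z(1+1/4z) = 1 + z + 4/13z²
  ⇒ R(z) = 1 + z + 4/13z².

Solve |R(x)|<1 on ℝ⁻.
x=-0.56: |R|=0.5365
R=1: x+4/13x²=0 ⇒ x=−13/4=-3.2500; min R=1−1/(4·4/13)=0.1875>−1
Confirm numerically:
  x=-2.616: |R|=0.48968 <1
  x=-2.248: |R|=0.30692 <1
  x=-1.714: |R|=0.18994 <1
  x=-1.349: |R|=0.21094 <1
  x=-3.610: |R|=1.39988 >1
  x=-3.561: |R|=1.34076 >1
So |R|<1 on (-3.2500, 0).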